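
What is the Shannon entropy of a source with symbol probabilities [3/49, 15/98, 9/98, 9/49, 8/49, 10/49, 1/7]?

H(X) = -Σ p(x) log₂ p(x)
  -3/49 × log₂(3/49) = 0.2467
  -15/98 × log₂(15/98) = 0.4145
  -9/98 × log₂(9/98) = 0.3164
  -9/49 × log₂(9/49) = 0.4490
  -8/49 × log₂(8/49) = 0.4269
  -10/49 × log₂(10/49) = 0.4679
  -1/7 × log₂(1/7) = 0.4011
H(X) = 2.7224 bits


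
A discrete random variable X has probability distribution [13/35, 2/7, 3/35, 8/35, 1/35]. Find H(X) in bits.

H(X) = -Σ p(x) log₂ p(x)
  -13/35 × log₂(13/35) = 0.5307
  -2/7 × log₂(2/7) = 0.5164
  -3/35 × log₂(3/35) = 0.3038
  -8/35 × log₂(8/35) = 0.4867
  -1/35 × log₂(1/35) = 0.1466
H(X) = 1.9841 bits


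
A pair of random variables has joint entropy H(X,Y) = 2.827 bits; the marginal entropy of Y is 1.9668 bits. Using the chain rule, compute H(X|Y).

Chain rule: H(X,Y) = H(X|Y) + H(Y)
H(X|Y) = H(X,Y) - H(Y) = 2.827 - 1.9668 = 0.8602 bits


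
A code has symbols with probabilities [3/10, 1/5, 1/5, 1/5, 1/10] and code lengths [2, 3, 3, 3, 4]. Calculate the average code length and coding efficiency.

Average length L = Σ p_i × l_i = 2.8000 bits
Entropy H = 2.2464 bits
Efficiency η = H/L × 100% = 80.23%


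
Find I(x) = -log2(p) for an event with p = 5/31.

Information content I(x) = -log₂(p(x))
I = -log₂(5/31) = -log₂(0.1613)
I = 2.6323 bits


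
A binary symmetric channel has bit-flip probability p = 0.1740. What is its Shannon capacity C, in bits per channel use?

For BSC with error probability p:
C = 1 - H(p) where H(p) is binary entropy
H(0.1740) = -0.1740 × log₂(0.1740) - 0.8260 × log₂(0.8260)
H(p) = 0.6668
C = 1 - 0.6668 = 0.3332 bits/use


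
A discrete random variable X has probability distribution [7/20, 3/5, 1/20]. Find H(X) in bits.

H(X) = -Σ p(x) log₂ p(x)
  -7/20 × log₂(7/20) = 0.5301
  -3/5 × log₂(3/5) = 0.4422
  -1/20 × log₂(1/20) = 0.2161
H(X) = 1.1884 bits


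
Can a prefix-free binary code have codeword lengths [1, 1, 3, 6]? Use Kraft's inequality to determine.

Kraft inequality: Σ 2^(-l_i) ≤ 1 for prefix-free code
Calculating: 2^(-1) + 2^(-1) + 2^(-3) + 2^(-6)
= 0.5 + 0.5 + 0.125 + 0.015625
= 1.1406
Since 1.1406 > 1, prefix-free code does not exist


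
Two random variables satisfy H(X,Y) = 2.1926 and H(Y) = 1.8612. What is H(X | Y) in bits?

Chain rule: H(X,Y) = H(X|Y) + H(Y)
H(X|Y) = H(X,Y) - H(Y) = 2.1926 - 1.8612 = 0.3314 bits


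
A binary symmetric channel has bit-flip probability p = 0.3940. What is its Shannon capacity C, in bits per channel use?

For BSC with error probability p:
C = 1 - H(p) where H(p) is binary entropy
H(0.3940) = -0.3940 × log₂(0.3940) - 0.6060 × log₂(0.6060)
H(p) = 0.9673
C = 1 - 0.9673 = 0.0327 bits/use


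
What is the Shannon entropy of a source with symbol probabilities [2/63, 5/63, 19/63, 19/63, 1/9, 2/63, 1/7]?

H(X) = -Σ p(x) log₂ p(x)
  -2/63 × log₂(2/63) = 0.1580
  -5/63 × log₂(5/63) = 0.2901
  -19/63 × log₂(19/63) = 0.5216
  -19/63 × log₂(19/63) = 0.5216
  -1/9 × log₂(1/9) = 0.3522
  -2/63 × log₂(2/63) = 0.1580
  -1/7 × log₂(1/7) = 0.4011
H(X) = 2.4025 bits


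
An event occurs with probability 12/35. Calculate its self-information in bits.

Information content I(x) = -log₂(p(x))
I = -log₂(12/35) = -log₂(0.3429)
I = 1.5443 bits


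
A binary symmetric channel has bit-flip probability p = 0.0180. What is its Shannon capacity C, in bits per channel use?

For BSC with error probability p:
C = 1 - H(p) where H(p) is binary entropy
H(0.0180) = -0.0180 × log₂(0.0180) - 0.9820 × log₂(0.9820)
H(p) = 0.1301
C = 1 - 0.1301 = 0.8699 bits/use


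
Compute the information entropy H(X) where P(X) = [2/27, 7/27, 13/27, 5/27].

H(X) = -Σ p(x) log₂ p(x)
  -2/27 × log₂(2/27) = 0.2781
  -7/27 × log₂(7/27) = 0.5049
  -13/27 × log₂(13/27) = 0.5077
  -5/27 × log₂(5/27) = 0.4505
H(X) = 1.7413 bits


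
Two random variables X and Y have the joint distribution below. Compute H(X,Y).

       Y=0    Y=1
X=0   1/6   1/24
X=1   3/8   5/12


H(X,Y) = -Σ p(x,y) log₂ p(x,y)
  p(0,0)=1/6: -0.1667 × log₂(0.1667) = 0.4308
  p(0,1)=1/24: -0.0417 × log₂(0.0417) = 0.1910
  p(1,0)=3/8: -0.3750 × log₂(0.3750) = 0.5306
  p(1,1)=5/12: -0.4167 × log₂(0.4167) = 0.5263
H(X,Y) = 1.6788 bits


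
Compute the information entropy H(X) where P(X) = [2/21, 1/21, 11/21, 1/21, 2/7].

H(X) = -Σ p(x) log₂ p(x)
  -2/21 × log₂(2/21) = 0.3231
  -1/21 × log₂(1/21) = 0.2092
  -11/21 × log₂(11/21) = 0.4887
  -1/21 × log₂(1/21) = 0.2092
  -2/7 × log₂(2/7) = 0.5164
H(X) = 1.7464 bits


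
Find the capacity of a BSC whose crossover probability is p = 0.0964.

For BSC with error probability p:
C = 1 - H(p) where H(p) is binary entropy
H(0.0964) = -0.0964 × log₂(0.0964) - 0.9036 × log₂(0.9036)
H(p) = 0.4575
C = 1 - 0.4575 = 0.5425 bits/use


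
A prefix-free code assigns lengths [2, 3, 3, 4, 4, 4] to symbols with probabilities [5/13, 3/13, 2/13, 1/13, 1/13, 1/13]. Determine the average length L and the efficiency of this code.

Average length L = Σ p_i × l_i = 2.8462 bits
Entropy H = 2.2878 bits
Efficiency η = H/L × 100% = 80.38%


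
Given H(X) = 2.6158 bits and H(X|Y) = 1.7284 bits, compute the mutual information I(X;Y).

I(X;Y) = H(X) - H(X|Y)
I(X;Y) = 2.6158 - 1.7284 = 0.8874 bits


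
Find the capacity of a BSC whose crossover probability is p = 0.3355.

For BSC with error probability p:
C = 1 - H(p) where H(p) is binary entropy
H(0.3355) = -0.3355 × log₂(0.3355) - 0.6645 × log₂(0.6645)
H(p) = 0.9204
C = 1 - 0.9204 = 0.0796 bits/use


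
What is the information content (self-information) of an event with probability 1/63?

Information content I(x) = -log₂(p(x))
I = -log₂(1/63) = -log₂(0.0159)
I = 5.9773 bits


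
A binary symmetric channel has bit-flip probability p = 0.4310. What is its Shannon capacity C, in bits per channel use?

For BSC with error probability p:
C = 1 - H(p) where H(p) is binary entropy
H(0.4310) = -0.4310 × log₂(0.4310) - 0.5690 × log₂(0.5690)
H(p) = 0.9862
C = 1 - 0.9862 = 0.0138 bits/use


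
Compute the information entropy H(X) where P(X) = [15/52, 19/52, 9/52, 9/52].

H(X) = -Σ p(x) log₂ p(x)
  -15/52 × log₂(15/52) = 0.5174
  -19/52 × log₂(19/52) = 0.5307
  -9/52 × log₂(9/52) = 0.4380
  -9/52 × log₂(9/52) = 0.4380
H(X) = 1.9240 bits


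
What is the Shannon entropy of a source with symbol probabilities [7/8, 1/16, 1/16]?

H(X) = -Σ p(x) log₂ p(x)
  -7/8 × log₂(7/8) = 0.1686
  -1/16 × log₂(1/16) = 0.2500
  -1/16 × log₂(1/16) = 0.2500
H(X) = 0.6686 bits


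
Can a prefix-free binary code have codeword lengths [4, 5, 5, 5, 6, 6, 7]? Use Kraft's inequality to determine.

Kraft inequality: Σ 2^(-l_i) ≤ 1 for prefix-free code
Calculating: 2^(-4) + 2^(-5) + 2^(-5) + 2^(-5) + 2^(-6) + 2^(-6) + 2^(-7)
= 0.0625 + 0.03125 + 0.03125 + 0.03125 + 0.015625 + 0.015625 + 0.0078125
= 0.1953
Since 0.1953 ≤ 1, prefix-free code exists


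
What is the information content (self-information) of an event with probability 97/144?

Information content I(x) = -log₂(p(x))
I = -log₂(97/144) = -log₂(0.6736)
I = 0.5700 bits


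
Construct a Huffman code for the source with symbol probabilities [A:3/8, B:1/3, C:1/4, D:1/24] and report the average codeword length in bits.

Huffman tree construction:
Combine smallest probabilities repeatedly
Resulting codes:
  A: 0 (length 1)
  B: 11 (length 2)
  C: 101 (length 3)
  D: 100 (length 3)
Average length = Σ p(s) × length(s) = 1.9167 bits


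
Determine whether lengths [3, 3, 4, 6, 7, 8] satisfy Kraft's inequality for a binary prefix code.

Kraft inequality: Σ 2^(-l_i) ≤ 1 for prefix-free code
Calculating: 2^(-3) + 2^(-3) + 2^(-4) + 2^(-6) + 2^(-7) + 2^(-8)
= 0.125 + 0.125 + 0.0625 + 0.015625 + 0.0078125 + 0.00390625
= 0.3398
Since 0.3398 ≤ 1, prefix-free code exists


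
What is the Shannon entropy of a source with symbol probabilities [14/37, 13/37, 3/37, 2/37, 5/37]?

H(X) = -Σ p(x) log₂ p(x)
  -14/37 × log₂(14/37) = 0.5305
  -13/37 × log₂(13/37) = 0.5302
  -3/37 × log₂(3/37) = 0.2939
  -2/37 × log₂(2/37) = 0.2275
  -5/37 × log₂(5/37) = 0.3902
H(X) = 1.9723 bits


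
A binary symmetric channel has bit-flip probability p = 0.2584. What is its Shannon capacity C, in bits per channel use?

For BSC with error probability p:
C = 1 - H(p) where H(p) is binary entropy
H(0.2584) = -0.2584 × log₂(0.2584) - 0.7416 × log₂(0.7416)
H(p) = 0.8243
C = 1 - 0.8243 = 0.1757 bits/use


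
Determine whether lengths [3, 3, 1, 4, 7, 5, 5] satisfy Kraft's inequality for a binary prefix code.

Kraft inequality: Σ 2^(-l_i) ≤ 1 for prefix-free code
Calculating: 2^(-3) + 2^(-3) + 2^(-1) + 2^(-4) + 2^(-7) + 2^(-5) + 2^(-5)
= 0.125 + 0.125 + 0.5 + 0.0625 + 0.0078125 + 0.03125 + 0.03125
= 0.8828
Since 0.8828 ≤ 1, prefix-free code exists


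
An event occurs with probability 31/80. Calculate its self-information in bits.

Information content I(x) = -log₂(p(x))
I = -log₂(31/80) = -log₂(0.3875)
I = 1.3677 bits


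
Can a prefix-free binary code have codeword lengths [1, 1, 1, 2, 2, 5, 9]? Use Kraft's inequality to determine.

Kraft inequality: Σ 2^(-l_i) ≤ 1 for prefix-free code
Calculating: 2^(-1) + 2^(-1) + 2^(-1) + 2^(-2) + 2^(-2) + 2^(-5) + 2^(-9)
= 0.5 + 0.5 + 0.5 + 0.25 + 0.25 + 0.03125 + 0.001953125
= 2.0332
Since 2.0332 > 1, prefix-free code does not exist


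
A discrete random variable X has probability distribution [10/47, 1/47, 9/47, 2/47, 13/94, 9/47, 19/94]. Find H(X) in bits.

H(X) = -Σ p(x) log₂ p(x)
  -10/47 × log₂(10/47) = 0.4750
  -1/47 × log₂(1/47) = 0.1182
  -9/47 × log₂(9/47) = 0.4566
  -2/47 × log₂(2/47) = 0.1938
  -13/94 × log₂(13/94) = 0.3947
  -9/47 × log₂(9/47) = 0.4566
  -19/94 × log₂(19/94) = 0.4662
H(X) = 2.5613 bits


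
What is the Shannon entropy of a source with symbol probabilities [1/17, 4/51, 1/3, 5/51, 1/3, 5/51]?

H(X) = -Σ p(x) log₂ p(x)
  -1/17 × log₂(1/17) = 0.2404
  -4/51 × log₂(4/51) = 0.2880
  -1/3 × log₂(1/3) = 0.5283
  -5/51 × log₂(5/51) = 0.3285
  -1/3 × log₂(1/3) = 0.5283
  -5/51 × log₂(5/51) = 0.3285
H(X) = 2.2421 bits


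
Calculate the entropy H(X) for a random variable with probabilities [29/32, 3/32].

H(X) = -Σ p(x) log₂ p(x)
  -29/32 × log₂(29/32) = 0.1287
  -3/32 × log₂(3/32) = 0.3202
H(X) = 0.4489 bits


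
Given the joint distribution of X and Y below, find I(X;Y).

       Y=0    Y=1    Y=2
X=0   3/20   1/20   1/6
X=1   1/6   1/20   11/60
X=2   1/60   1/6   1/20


H(X) = 1.5494, H(Y) = 1.5656, H(X,Y) = 2.8985
I(X;Y) = H(X) + H(Y) - H(X,Y) = 0.2165 bits


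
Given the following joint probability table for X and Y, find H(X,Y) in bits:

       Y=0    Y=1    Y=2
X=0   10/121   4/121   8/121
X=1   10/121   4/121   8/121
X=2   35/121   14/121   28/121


H(X,Y) = -Σ p(x,y) log₂ p(x,y)
  p(0,0)=10/121: -0.0826 × log₂(0.0826) = 0.2973
  p(0,1)=4/121: -0.0331 × log₂(0.0331) = 0.1626
  p(0,2)=8/121: -0.0661 × log₂(0.0661) = 0.2591
  p(1,0)=10/121: -0.0826 × log₂(0.0826) = 0.2973
  p(1,1)=4/121: -0.0331 × log₂(0.0331) = 0.1626
  p(1,2)=8/121: -0.0661 × log₂(0.0661) = 0.2591
  p(2,0)=35/121: -0.2893 × log₂(0.2893) = 0.5176
  p(2,1)=14/121: -0.1157 × log₂(0.1157) = 0.3600
  p(2,2)=28/121: -0.2314 × log₂(0.2314) = 0.4886
H(X,Y) = 2.8042 bits


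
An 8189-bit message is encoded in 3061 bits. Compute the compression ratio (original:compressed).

Compression ratio = Original / Compressed
= 8189 / 3061 = 2.68:1


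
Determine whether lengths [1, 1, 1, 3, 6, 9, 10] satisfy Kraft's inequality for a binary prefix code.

Kraft inequality: Σ 2^(-l_i) ≤ 1 for prefix-free code
Calculating: 2^(-1) + 2^(-1) + 2^(-1) + 2^(-3) + 2^(-6) + 2^(-9) + 2^(-10)
= 0.5 + 0.5 + 0.5 + 0.125 + 0.015625 + 0.001953125 + 0.0009765625
= 1.6436
Since 1.6436 > 1, prefix-free code does not exist


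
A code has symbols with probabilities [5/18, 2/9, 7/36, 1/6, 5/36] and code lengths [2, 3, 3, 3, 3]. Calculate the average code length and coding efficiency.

Average length L = Σ p_i × l_i = 2.7222 bits
Entropy H = 2.2813 bits
Efficiency η = H/L × 100% = 83.80%


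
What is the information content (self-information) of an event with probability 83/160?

Information content I(x) = -log₂(p(x))
I = -log₂(83/160) = -log₂(0.5188)
I = 0.9469 bits


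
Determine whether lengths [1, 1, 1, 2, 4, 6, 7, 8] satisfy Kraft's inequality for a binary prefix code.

Kraft inequality: Σ 2^(-l_i) ≤ 1 for prefix-free code
Calculating: 2^(-1) + 2^(-1) + 2^(-1) + 2^(-2) + 2^(-4) + 2^(-6) + 2^(-7) + 2^(-8)
= 0.5 + 0.5 + 0.5 + 0.25 + 0.0625 + 0.015625 + 0.0078125 + 0.00390625
= 1.8398
Since 1.8398 > 1, prefix-free code does not exist


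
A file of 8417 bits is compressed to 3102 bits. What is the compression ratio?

Compression ratio = Original / Compressed
= 8417 / 3102 = 2.71:1


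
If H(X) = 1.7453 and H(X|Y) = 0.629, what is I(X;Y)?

I(X;Y) = H(X) - H(X|Y)
I(X;Y) = 1.7453 - 0.629 = 1.1163 bits


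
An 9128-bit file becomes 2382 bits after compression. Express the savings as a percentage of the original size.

Space savings = (1 - Compressed/Original) × 100%
= (1 - 2382/9128) × 100%
= 73.90%


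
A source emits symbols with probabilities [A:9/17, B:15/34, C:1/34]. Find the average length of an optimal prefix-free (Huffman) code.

Huffman tree construction:
Combine smallest probabilities repeatedly
Resulting codes:
  A: 1 (length 1)
  B: 01 (length 2)
  C: 00 (length 2)
Average length = Σ p(s) × length(s) = 1.4706 bits


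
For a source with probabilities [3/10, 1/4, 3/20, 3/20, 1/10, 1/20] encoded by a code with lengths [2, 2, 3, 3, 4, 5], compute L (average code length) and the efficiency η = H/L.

Average length L = Σ p_i × l_i = 2.6500 bits
Entropy H = 2.3905 bits
Efficiency η = H/L × 100% = 90.21%


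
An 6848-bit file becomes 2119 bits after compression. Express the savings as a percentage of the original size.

Space savings = (1 - Compressed/Original) × 100%
= (1 - 2119/6848) × 100%
= 69.06%


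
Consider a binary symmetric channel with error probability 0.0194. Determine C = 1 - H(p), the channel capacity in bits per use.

For BSC with error probability p:
C = 1 - H(p) where H(p) is binary entropy
H(0.0194) = -0.0194 × log₂(0.0194) - 0.9806 × log₂(0.9806)
H(p) = 0.1381
C = 1 - 0.1381 = 0.8619 bits/use


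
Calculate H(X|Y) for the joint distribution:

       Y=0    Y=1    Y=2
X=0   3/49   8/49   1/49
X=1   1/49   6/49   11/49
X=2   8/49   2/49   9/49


H(X|Y) = Σ_y p(y) H(X|Y=y)
  p(Y=0) = 12/49, H(X|Y=0) = 1.1887
  p(Y=1) = 16/49, H(X|Y=1) = 1.4056
  p(Y=2) = 3/7, H(X|Y=2) = 1.2217
H(X|Y) = 0.2449×1.1887 + 0.3265×1.4056 + 0.4286×1.2217 = 1.2737 bits


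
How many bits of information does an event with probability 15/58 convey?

Information content I(x) = -log₂(p(x))
I = -log₂(15/58) = -log₂(0.2586)
I = 1.9511 bits


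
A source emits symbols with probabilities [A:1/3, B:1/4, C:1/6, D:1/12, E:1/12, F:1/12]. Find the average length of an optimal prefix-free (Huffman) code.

Huffman tree construction:
Combine smallest probabilities repeatedly
Resulting codes:
  A: 11 (length 2)
  B: 01 (length 2)
  C: 101 (length 3)
  D: 000 (length 3)
  E: 001 (length 3)
  F: 100 (length 3)
Average length = Σ p(s) × length(s) = 2.4167 bits


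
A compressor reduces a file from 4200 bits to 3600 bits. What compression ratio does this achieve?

Compression ratio = Original / Compressed
= 4200 / 3600 = 1.17:1


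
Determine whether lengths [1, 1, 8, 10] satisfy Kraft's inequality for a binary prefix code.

Kraft inequality: Σ 2^(-l_i) ≤ 1 for prefix-free code
Calculating: 2^(-1) + 2^(-1) + 2^(-8) + 2^(-10)
= 0.5 + 0.5 + 0.00390625 + 0.0009765625
= 1.0049
Since 1.0049 > 1, prefix-free code does not exist


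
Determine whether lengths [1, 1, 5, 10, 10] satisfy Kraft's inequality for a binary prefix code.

Kraft inequality: Σ 2^(-l_i) ≤ 1 for prefix-free code
Calculating: 2^(-1) + 2^(-1) + 2^(-5) + 2^(-10) + 2^(-10)
= 0.5 + 0.5 + 0.03125 + 0.0009765625 + 0.0009765625
= 1.0332
Since 1.0332 > 1, prefix-free code does not exist


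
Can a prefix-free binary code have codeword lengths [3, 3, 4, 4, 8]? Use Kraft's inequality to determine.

Kraft inequality: Σ 2^(-l_i) ≤ 1 for prefix-free code
Calculating: 2^(-3) + 2^(-3) + 2^(-4) + 2^(-4) + 2^(-8)
= 0.125 + 0.125 + 0.0625 + 0.0625 + 0.00390625
= 0.3789
Since 0.3789 ≤ 1, prefix-free code exists


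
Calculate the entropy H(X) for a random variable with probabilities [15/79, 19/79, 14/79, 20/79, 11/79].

H(X) = -Σ p(x) log₂ p(x)
  -15/79 × log₂(15/79) = 0.4551
  -19/79 × log₂(19/79) = 0.4944
  -14/79 × log₂(14/79) = 0.4424
  -20/79 × log₂(20/79) = 0.5017
  -11/79 × log₂(11/79) = 0.3960
H(X) = 2.2897 bits


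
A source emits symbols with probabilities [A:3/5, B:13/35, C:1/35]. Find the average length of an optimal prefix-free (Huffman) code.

Huffman tree construction:
Combine smallest probabilities repeatedly
Resulting codes:
  A: 1 (length 1)
  B: 01 (length 2)
  C: 00 (length 2)
Average length = Σ p(s) × length(s) = 1.4000 bits


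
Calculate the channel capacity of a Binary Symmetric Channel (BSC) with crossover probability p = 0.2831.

For BSC with error probability p:
C = 1 - H(p) where H(p) is binary entropy
H(0.2831) = -0.2831 × log₂(0.2831) - 0.7169 × log₂(0.7169)
H(p) = 0.8596
C = 1 - 0.8596 = 0.1404 bits/use


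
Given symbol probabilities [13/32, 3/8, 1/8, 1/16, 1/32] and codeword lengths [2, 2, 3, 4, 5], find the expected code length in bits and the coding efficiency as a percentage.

Average length L = Σ p_i × l_i = 2.3438 bits
Entropy H = 1.8398 bits
Efficiency η = H/L × 100% = 78.50%


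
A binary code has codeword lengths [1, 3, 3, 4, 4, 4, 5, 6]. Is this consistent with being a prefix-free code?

Kraft inequality: Σ 2^(-l_i) ≤ 1 for prefix-free code
Calculating: 2^(-1) + 2^(-3) + 2^(-3) + 2^(-4) + 2^(-4) + 2^(-4) + 2^(-5) + 2^(-6)
= 0.5 + 0.125 + 0.125 + 0.0625 + 0.0625 + 0.0625 + 0.03125 + 0.015625
= 0.9844
Since 0.9844 ≤ 1, prefix-free code exists


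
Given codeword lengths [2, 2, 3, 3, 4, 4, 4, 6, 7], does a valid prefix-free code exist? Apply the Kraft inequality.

Kraft inequality: Σ 2^(-l_i) ≤ 1 for prefix-free code
Calculating: 2^(-2) + 2^(-2) + 2^(-3) + 2^(-3) + 2^(-4) + 2^(-4) + 2^(-4) + 2^(-6) + 2^(-7)
= 0.25 + 0.25 + 0.125 + 0.125 + 0.0625 + 0.0625 + 0.0625 + 0.015625 + 0.0078125
= 0.9609
Since 0.9609 ≤ 1, prefix-free code exists


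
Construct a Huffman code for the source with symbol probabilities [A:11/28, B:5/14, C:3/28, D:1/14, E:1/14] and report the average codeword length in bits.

Huffman tree construction:
Combine smallest probabilities repeatedly
Resulting codes:
  A: 0 (length 1)
  B: 11 (length 2)
  C: 100 (length 3)
  D: 1010 (length 4)
  E: 1011 (length 4)
Average length = Σ p(s) × length(s) = 2.0000 bits


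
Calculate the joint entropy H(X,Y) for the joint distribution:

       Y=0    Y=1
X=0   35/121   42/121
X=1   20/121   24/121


H(X,Y) = -Σ p(x,y) log₂ p(x,y)
  p(0,0)=35/121: -0.2893 × log₂(0.2893) = 0.5176
  p(0,1)=42/121: -0.3471 × log₂(0.3471) = 0.5299
  p(1,0)=20/121: -0.1653 × log₂(0.1653) = 0.4292
  p(1,1)=24/121: -0.1983 × log₂(0.1983) = 0.4629
H(X,Y) = 1.9397 bits


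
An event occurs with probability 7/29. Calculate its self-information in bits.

Information content I(x) = -log₂(p(x))
I = -log₂(7/29) = -log₂(0.2414)
I = 2.0506 bits


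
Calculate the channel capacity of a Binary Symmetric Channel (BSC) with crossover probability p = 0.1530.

For BSC with error probability p:
C = 1 - H(p) where H(p) is binary entropy
H(0.1530) = -0.1530 × log₂(0.1530) - 0.8470 × log₂(0.8470)
H(p) = 0.6173
C = 1 - 0.6173 = 0.3827 bits/use


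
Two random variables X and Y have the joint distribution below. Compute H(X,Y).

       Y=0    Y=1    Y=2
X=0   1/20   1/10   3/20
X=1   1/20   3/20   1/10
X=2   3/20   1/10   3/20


H(X,Y) = -Σ p(x,y) log₂ p(x,y)
  p(0,0)=1/20: -0.0500 × log₂(0.0500) = 0.2161
  p(0,1)=1/10: -0.1000 × log₂(0.1000) = 0.3322
  p(0,2)=3/20: -0.1500 × log₂(0.1500) = 0.4105
  p(1,0)=1/20: -0.0500 × log₂(0.0500) = 0.2161
  p(1,1)=3/20: -0.1500 × log₂(0.1500) = 0.4105
  p(1,2)=1/10: -0.1000 × log₂(0.1000) = 0.3322
  p(2,0)=3/20: -0.1500 × log₂(0.1500) = 0.4105
  p(2,1)=1/10: -0.1000 × log₂(0.1000) = 0.3322
  p(2,2)=3/20: -0.1500 × log₂(0.1500) = 0.4105
H(X,Y) = 3.0710 bits


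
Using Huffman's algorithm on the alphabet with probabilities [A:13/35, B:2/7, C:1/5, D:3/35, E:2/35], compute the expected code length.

Huffman tree construction:
Combine smallest probabilities repeatedly
Resulting codes:
  A: 0 (length 1)
  B: 10 (length 2)
  C: 111 (length 3)
  D: 1101 (length 4)
  E: 1100 (length 4)
Average length = Σ p(s) × length(s) = 2.1143 bits


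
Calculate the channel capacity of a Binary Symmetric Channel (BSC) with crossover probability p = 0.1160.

For BSC with error probability p:
C = 1 - H(p) where H(p) is binary entropy
H(0.1160) = -0.1160 × log₂(0.1160) - 0.8840 × log₂(0.8840)
H(p) = 0.5178
C = 1 - 0.5178 = 0.4822 bits/use


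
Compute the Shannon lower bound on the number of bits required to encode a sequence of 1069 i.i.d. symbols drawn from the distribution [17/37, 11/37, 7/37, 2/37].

Entropy H = 1.7178 bits/symbol
Minimum bits = H × n = 1.7178 × 1069
= 1836.30 bits


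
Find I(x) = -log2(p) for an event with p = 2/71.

Information content I(x) = -log₂(p(x))
I = -log₂(2/71) = -log₂(0.0282)
I = 5.1497 bits


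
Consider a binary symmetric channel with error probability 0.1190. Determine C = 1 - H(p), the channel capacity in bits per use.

For BSC with error probability p:
C = 1 - H(p) where H(p) is binary entropy
H(0.1190) = -0.1190 × log₂(0.1190) - 0.8810 × log₂(0.8810)
H(p) = 0.5265
C = 1 - 0.5265 = 0.4735 bits/use


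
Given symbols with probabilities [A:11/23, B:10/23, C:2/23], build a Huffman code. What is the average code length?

Huffman tree construction:
Combine smallest probabilities repeatedly
Resulting codes:
  A: 0 (length 1)
  B: 11 (length 2)
  C: 10 (length 2)
Average length = Σ p(s) × length(s) = 1.5217 bits


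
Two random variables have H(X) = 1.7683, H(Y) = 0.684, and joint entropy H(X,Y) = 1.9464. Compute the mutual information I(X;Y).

I(X;Y) = H(X) + H(Y) - H(X,Y)
I(X;Y) = 1.7683 + 0.684 - 1.9464 = 0.5059 bits


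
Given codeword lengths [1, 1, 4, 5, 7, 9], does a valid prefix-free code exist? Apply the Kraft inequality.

Kraft inequality: Σ 2^(-l_i) ≤ 1 for prefix-free code
Calculating: 2^(-1) + 2^(-1) + 2^(-4) + 2^(-5) + 2^(-7) + 2^(-9)
= 0.5 + 0.5 + 0.0625 + 0.03125 + 0.0078125 + 0.001953125
= 1.1035
Since 1.1035 > 1, prefix-free code does not exist


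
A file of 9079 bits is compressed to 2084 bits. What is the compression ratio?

Compression ratio = Original / Compressed
= 9079 / 2084 = 4.36:1


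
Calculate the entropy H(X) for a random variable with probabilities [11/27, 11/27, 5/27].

H(X) = -Σ p(x) log₂ p(x)
  -11/27 × log₂(11/27) = 0.5278
  -11/27 × log₂(11/27) = 0.5278
  -5/27 × log₂(5/27) = 0.4505
H(X) = 1.5061 bits


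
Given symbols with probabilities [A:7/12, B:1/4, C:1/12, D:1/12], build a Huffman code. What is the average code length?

Huffman tree construction:
Combine smallest probabilities repeatedly
Resulting codes:
  A: 1 (length 1)
  B: 01 (length 2)
  C: 000 (length 3)
  D: 001 (length 3)
Average length = Σ p(s) × length(s) = 1.5833 bits


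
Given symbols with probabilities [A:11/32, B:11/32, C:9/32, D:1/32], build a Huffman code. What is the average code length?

Huffman tree construction:
Combine smallest probabilities repeatedly
Resulting codes:
  A: 11 (length 2)
  B: 0 (length 1)
  C: 101 (length 3)
  D: 100 (length 3)
Average length = Σ p(s) × length(s) = 1.9688 bits


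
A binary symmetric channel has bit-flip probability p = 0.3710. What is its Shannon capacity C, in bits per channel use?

For BSC with error probability p:
C = 1 - H(p) where H(p) is binary entropy
H(0.3710) = -0.3710 × log₂(0.3710) - 0.6290 × log₂(0.6290)
H(p) = 0.9514
C = 1 - 0.9514 = 0.0486 bits/use


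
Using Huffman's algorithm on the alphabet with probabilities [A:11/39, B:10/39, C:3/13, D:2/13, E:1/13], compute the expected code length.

Huffman tree construction:
Combine smallest probabilities repeatedly
Resulting codes:
  A: 11 (length 2)
  B: 10 (length 2)
  C: 00 (length 2)
  D: 011 (length 3)
  E: 010 (length 3)
Average length = Σ p(s) × length(s) = 2.2308 bits


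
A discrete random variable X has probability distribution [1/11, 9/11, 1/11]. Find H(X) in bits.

H(X) = -Σ p(x) log₂ p(x)
  -1/11 × log₂(1/11) = 0.3145
  -9/11 × log₂(9/11) = 0.2369
  -1/11 × log₂(1/11) = 0.3145
H(X) = 0.8659 bits


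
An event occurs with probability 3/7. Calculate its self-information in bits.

Information content I(x) = -log₂(p(x))
I = -log₂(3/7) = -log₂(0.4286)
I = 1.2224 bits


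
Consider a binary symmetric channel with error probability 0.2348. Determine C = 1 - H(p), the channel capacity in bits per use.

For BSC with error probability p:
C = 1 - H(p) where H(p) is binary entropy
H(0.2348) = -0.2348 × log₂(0.2348) - 0.7652 × log₂(0.7652)
H(p) = 0.7863
C = 1 - 0.7863 = 0.2137 bits/use


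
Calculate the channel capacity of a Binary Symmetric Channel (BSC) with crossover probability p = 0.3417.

For BSC with error probability p:
C = 1 - H(p) where H(p) is binary entropy
H(0.3417) = -0.3417 × log₂(0.3417) - 0.6583 × log₂(0.6583)
H(p) = 0.9264
C = 1 - 0.9264 = 0.0736 bits/use


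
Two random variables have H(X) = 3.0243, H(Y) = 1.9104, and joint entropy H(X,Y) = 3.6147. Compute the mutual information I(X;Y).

I(X;Y) = H(X) + H(Y) - H(X,Y)
I(X;Y) = 3.0243 + 1.9104 - 3.6147 = 1.32 bits


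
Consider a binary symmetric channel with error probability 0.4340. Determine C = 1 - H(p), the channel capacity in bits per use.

For BSC with error probability p:
C = 1 - H(p) where H(p) is binary entropy
H(0.4340) = -0.4340 × log₂(0.4340) - 0.5660 × log₂(0.5660)
H(p) = 0.9874
C = 1 - 0.9874 = 0.0126 bits/use


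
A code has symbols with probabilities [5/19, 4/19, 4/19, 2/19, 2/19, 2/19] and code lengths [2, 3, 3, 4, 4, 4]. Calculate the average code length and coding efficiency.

Average length L = Σ p_i × l_i = 3.0526 bits
Entropy H = 2.4790 bits
Efficiency η = H/L × 100% = 81.21%


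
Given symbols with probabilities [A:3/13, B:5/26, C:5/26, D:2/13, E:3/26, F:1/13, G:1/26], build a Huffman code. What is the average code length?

Huffman tree construction:
Combine smallest probabilities repeatedly
Resulting codes:
  A: 01 (length 2)
  B: 111 (length 3)
  C: 00 (length 2)
  D: 110 (length 3)
  E: 100 (length 3)
  F: 1011 (length 4)
  G: 1010 (length 4)
Average length = Σ p(s) × length(s) = 2.6923 bits


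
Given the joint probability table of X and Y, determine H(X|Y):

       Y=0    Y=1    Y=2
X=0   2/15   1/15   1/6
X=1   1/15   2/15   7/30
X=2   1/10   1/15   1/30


H(X|Y) = Σ_y p(y) H(X|Y=y)
  p(Y=0) = 3/10, H(X|Y=0) = 1.5305
  p(Y=1) = 4/15, H(X|Y=1) = 1.5000
  p(Y=2) = 13/30, H(X|Y=2) = 1.2957
H(X|Y) = 0.3000×1.5305 + 0.2667×1.5000 + 0.4333×1.2957 = 1.4206 bits


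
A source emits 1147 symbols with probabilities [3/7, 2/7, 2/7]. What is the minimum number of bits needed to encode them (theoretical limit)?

Entropy H = 1.5567 bits/symbol
Minimum bits = H × n = 1.5567 × 1147
= 1785.49 bits


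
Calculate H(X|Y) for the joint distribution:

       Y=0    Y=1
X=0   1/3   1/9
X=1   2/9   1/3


H(X|Y) = Σ_y p(y) H(X|Y=y)
  p(Y=0) = 5/9, H(X|Y=0) = 0.9710
  p(Y=1) = 4/9, H(X|Y=1) = 0.8113
H(X|Y) = 0.5556×0.9710 + 0.4444×0.8113 = 0.9000 bits


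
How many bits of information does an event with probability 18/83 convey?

Information content I(x) = -log₂(p(x))
I = -log₂(18/83) = -log₂(0.2169)
I = 2.2051 bits


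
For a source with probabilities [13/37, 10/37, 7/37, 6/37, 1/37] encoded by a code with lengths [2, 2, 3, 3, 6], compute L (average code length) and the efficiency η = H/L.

Average length L = Σ p_i × l_i = 2.4595 bits
Entropy H = 2.0612 bits
Efficiency η = H/L × 100% = 83.81%


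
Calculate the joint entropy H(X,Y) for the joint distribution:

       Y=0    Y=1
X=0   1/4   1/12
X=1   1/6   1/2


H(X,Y) = -Σ p(x,y) log₂ p(x,y)
  p(0,0)=1/4: -0.2500 × log₂(0.2500) = 0.5000
  p(0,1)=1/12: -0.0833 × log₂(0.0833) = 0.2987
  p(1,0)=1/6: -0.1667 × log₂(0.1667) = 0.4308
  p(1,1)=1/2: -0.5000 × log₂(0.5000) = 0.5000
H(X,Y) = 1.7296 bits


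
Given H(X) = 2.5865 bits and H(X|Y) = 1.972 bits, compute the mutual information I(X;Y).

I(X;Y) = H(X) - H(X|Y)
I(X;Y) = 2.5865 - 1.972 = 0.6145 bits


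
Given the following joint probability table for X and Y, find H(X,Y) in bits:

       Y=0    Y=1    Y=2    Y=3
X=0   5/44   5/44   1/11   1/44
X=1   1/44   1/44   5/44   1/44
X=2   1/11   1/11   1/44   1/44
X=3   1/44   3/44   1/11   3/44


H(X,Y) = -Σ p(x,y) log₂ p(x,y)
  p(0,0)=5/44: -0.1136 × log₂(0.1136) = 0.3565
  p(0,1)=5/44: -0.1136 × log₂(0.1136) = 0.3565
  p(0,2)=1/11: -0.0909 × log₂(0.0909) = 0.3145
  p(0,3)=1/44: -0.0227 × log₂(0.0227) = 0.1241
  p(1,0)=1/44: -0.0227 × log₂(0.0227) = 0.1241
  p(1,1)=1/44: -0.0227 × log₂(0.0227) = 0.1241
  p(1,2)=5/44: -0.1136 × log₂(0.1136) = 0.3565
  p(1,3)=1/44: -0.0227 × log₂(0.0227) = 0.1241
  p(2,0)=1/11: -0.0909 × log₂(0.0909) = 0.3145
  p(2,1)=1/11: -0.0909 × log₂(0.0909) = 0.3145
  p(2,2)=1/44: -0.0227 × log₂(0.0227) = 0.1241
  p(2,3)=1/44: -0.0227 × log₂(0.0227) = 0.1241
  p(3,0)=1/44: -0.0227 × log₂(0.0227) = 0.1241
  p(3,1)=3/44: -0.0682 × log₂(0.0682) = 0.2642
  p(3,2)=1/11: -0.0909 × log₂(0.0909) = 0.3145
  p(3,3)=3/44: -0.0682 × log₂(0.0682) = 0.2642
H(X,Y) = 3.7245 bits


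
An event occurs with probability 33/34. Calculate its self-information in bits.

Information content I(x) = -log₂(p(x))
I = -log₂(33/34) = -log₂(0.9706)
I = 0.0431 bits


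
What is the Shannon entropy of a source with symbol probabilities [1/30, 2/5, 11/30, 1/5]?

H(X) = -Σ p(x) log₂ p(x)
  -1/30 × log₂(1/30) = 0.1636
  -2/5 × log₂(2/5) = 0.5288
  -11/30 × log₂(11/30) = 0.5307
  -1/5 × log₂(1/5) = 0.4644
H(X) = 1.6875 bits


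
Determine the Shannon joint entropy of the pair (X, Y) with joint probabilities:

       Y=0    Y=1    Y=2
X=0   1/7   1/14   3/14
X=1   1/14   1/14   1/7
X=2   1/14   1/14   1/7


H(X,Y) = -Σ p(x,y) log₂ p(x,y)
  p(0,0)=1/7: -0.1429 × log₂(0.1429) = 0.4011
  p(0,1)=1/14: -0.0714 × log₂(0.0714) = 0.2720
  p(0,2)=3/14: -0.2143 × log₂(0.2143) = 0.4762
  p(1,0)=1/14: -0.0714 × log₂(0.0714) = 0.2720
  p(1,1)=1/14: -0.0714 × log₂(0.0714) = 0.2720
  p(1,2)=1/7: -0.1429 × log₂(0.1429) = 0.4011
  p(2,0)=1/14: -0.0714 × log₂(0.0714) = 0.2720
  p(2,1)=1/14: -0.0714 × log₂(0.0714) = 0.2720
  p(2,2)=1/7: -0.1429 × log₂(0.1429) = 0.4011
H(X,Y) = 3.0391 bits


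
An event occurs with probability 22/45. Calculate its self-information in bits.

Information content I(x) = -log₂(p(x))
I = -log₂(22/45) = -log₂(0.4889)
I = 1.0324 bits


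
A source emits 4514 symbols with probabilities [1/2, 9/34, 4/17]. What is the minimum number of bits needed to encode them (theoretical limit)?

Entropy H = 1.4988 bits/symbol
Minimum bits = H × n = 1.4988 × 4514
= 6765.36 bits


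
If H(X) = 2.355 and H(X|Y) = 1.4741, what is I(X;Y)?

I(X;Y) = H(X) - H(X|Y)
I(X;Y) = 2.355 - 1.4741 = 0.8809 bits


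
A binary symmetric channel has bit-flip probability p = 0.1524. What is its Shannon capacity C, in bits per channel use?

For BSC with error probability p:
C = 1 - H(p) where H(p) is binary entropy
H(0.1524) = -0.1524 × log₂(0.1524) - 0.8476 × log₂(0.8476)
H(p) = 0.6158
C = 1 - 0.6158 = 0.3842 bits/use


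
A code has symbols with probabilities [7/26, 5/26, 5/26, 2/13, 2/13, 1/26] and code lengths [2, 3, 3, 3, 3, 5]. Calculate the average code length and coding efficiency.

Average length L = Σ p_i × l_i = 2.8077 bits
Entropy H = 2.4362 bits
Efficiency η = H/L × 100% = 86.77%


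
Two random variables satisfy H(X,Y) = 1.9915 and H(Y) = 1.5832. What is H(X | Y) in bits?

Chain rule: H(X,Y) = H(X|Y) + H(Y)
H(X|Y) = H(X,Y) - H(Y) = 1.9915 - 1.5832 = 0.4083 bits


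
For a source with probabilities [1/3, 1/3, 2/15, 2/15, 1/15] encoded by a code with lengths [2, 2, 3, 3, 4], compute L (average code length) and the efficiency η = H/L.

Average length L = Σ p_i × l_i = 2.4000 bits
Entropy H = 2.0923 bits
Efficiency η = H/L × 100% = 87.18%


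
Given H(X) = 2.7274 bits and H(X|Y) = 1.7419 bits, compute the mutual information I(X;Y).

I(X;Y) = H(X) - H(X|Y)
I(X;Y) = 2.7274 - 1.7419 = 0.9855 bits


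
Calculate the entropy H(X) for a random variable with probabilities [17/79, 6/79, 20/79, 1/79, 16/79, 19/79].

H(X) = -Σ p(x) log₂ p(x)
  -17/79 × log₂(17/79) = 0.4769
  -6/79 × log₂(6/79) = 0.2824
  -20/79 × log₂(20/79) = 0.5017
  -1/79 × log₂(1/79) = 0.0798
  -16/79 × log₂(16/79) = 0.4666
  -19/79 × log₂(19/79) = 0.4944
H(X) = 2.3019 bits


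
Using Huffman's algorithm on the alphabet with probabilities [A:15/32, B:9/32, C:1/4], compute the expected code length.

Huffman tree construction:
Combine smallest probabilities repeatedly
Resulting codes:
  A: 0 (length 1)
  B: 11 (length 2)
  C: 10 (length 2)
Average length = Σ p(s) × length(s) = 1.5312 bits


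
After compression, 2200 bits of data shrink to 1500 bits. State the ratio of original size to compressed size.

Compression ratio = Original / Compressed
= 2200 / 1500 = 1.47:1


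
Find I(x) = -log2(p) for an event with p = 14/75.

Information content I(x) = -log₂(p(x))
I = -log₂(14/75) = -log₂(0.1867)
I = 2.4215 bits


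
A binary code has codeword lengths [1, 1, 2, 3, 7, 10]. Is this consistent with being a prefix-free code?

Kraft inequality: Σ 2^(-l_i) ≤ 1 for prefix-free code
Calculating: 2^(-1) + 2^(-1) + 2^(-2) + 2^(-3) + 2^(-7) + 2^(-10)
= 0.5 + 0.5 + 0.25 + 0.125 + 0.0078125 + 0.0009765625
= 1.3838
Since 1.3838 > 1, prefix-free code does not exist


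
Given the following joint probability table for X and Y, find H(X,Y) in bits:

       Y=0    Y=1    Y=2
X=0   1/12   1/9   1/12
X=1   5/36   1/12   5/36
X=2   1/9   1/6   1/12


H(X,Y) = -Σ p(x,y) log₂ p(x,y)
  p(0,0)=1/12: -0.0833 × log₂(0.0833) = 0.2987
  p(0,1)=1/9: -0.1111 × log₂(0.1111) = 0.3522
  p(0,2)=1/12: -0.0833 × log₂(0.0833) = 0.2987
  p(1,0)=5/36: -0.1389 × log₂(0.1389) = 0.3956
  p(1,1)=1/12: -0.0833 × log₂(0.0833) = 0.2987
  p(1,2)=5/36: -0.1389 × log₂(0.1389) = 0.3956
  p(2,0)=1/9: -0.1111 × log₂(0.1111) = 0.3522
  p(2,1)=1/6: -0.1667 × log₂(0.1667) = 0.4308
  p(2,2)=1/12: -0.0833 × log₂(0.0833) = 0.2987
H(X,Y) = 3.1214 bits


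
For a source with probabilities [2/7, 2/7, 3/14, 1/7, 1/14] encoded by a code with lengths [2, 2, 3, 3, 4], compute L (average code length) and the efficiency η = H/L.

Average length L = Σ p_i × l_i = 2.5000 bits
Entropy H = 2.1820 bits
Efficiency η = H/L × 100% = 87.28%


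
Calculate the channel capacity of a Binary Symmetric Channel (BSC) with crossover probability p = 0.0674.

For BSC with error probability p:
C = 1 - H(p) where H(p) is binary entropy
H(0.0674) = -0.0674 × log₂(0.0674) - 0.9326 × log₂(0.9326)
H(p) = 0.3561
C = 1 - 0.3561 = 0.6439 bits/use


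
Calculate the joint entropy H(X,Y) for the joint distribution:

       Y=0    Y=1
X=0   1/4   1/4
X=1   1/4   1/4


H(X,Y) = -Σ p(x,y) log₂ p(x,y)
  p(0,0)=1/4: -0.2500 × log₂(0.2500) = 0.5000
  p(0,1)=1/4: -0.2500 × log₂(0.2500) = 0.5000
  p(1,0)=1/4: -0.2500 × log₂(0.2500) = 0.5000
  p(1,1)=1/4: -0.2500 × log₂(0.2500) = 0.5000
H(X,Y) = 2.0000 bits


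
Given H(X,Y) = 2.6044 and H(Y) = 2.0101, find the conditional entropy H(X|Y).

Chain rule: H(X,Y) = H(X|Y) + H(Y)
H(X|Y) = H(X,Y) - H(Y) = 2.6044 - 2.0101 = 0.5943 bits


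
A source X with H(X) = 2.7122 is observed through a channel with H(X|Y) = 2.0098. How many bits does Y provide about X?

I(X;Y) = H(X) - H(X|Y)
I(X;Y) = 2.7122 - 2.0098 = 0.7024 bits


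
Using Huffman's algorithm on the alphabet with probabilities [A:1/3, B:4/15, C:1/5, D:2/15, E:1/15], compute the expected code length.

Huffman tree construction:
Combine smallest probabilities repeatedly
Resulting codes:
  A: 11 (length 2)
  B: 10 (length 2)
  C: 00 (length 2)
  D: 011 (length 3)
  E: 010 (length 3)
Average length = Σ p(s) × length(s) = 2.2000 bits


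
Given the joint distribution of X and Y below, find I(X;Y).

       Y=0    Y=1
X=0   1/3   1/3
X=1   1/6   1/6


H(X) = 0.9183, H(Y) = 1.0000, H(X,Y) = 1.9183
I(X;Y) = H(X) + H(Y) - H(X,Y) = 0.0000 bits


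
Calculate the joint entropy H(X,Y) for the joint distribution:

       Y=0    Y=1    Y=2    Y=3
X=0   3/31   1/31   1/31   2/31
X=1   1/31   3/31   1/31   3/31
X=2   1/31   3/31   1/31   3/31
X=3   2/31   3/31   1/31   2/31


H(X,Y) = -Σ p(x,y) log₂ p(x,y)
  p(0,0)=3/31: -0.0968 × log₂(0.0968) = 0.3261
  p(0,1)=1/31: -0.0323 × log₂(0.0323) = 0.1598
  p(0,2)=1/31: -0.0323 × log₂(0.0323) = 0.1598
  p(0,3)=2/31: -0.0645 × log₂(0.0645) = 0.2551
  p(1,0)=1/31: -0.0323 × log₂(0.0323) = 0.1598
  p(1,1)=3/31: -0.0968 × log₂(0.0968) = 0.3261
  p(1,2)=1/31: -0.0323 × log₂(0.0323) = 0.1598
  p(1,3)=3/31: -0.0968 × log₂(0.0968) = 0.3261
  p(2,0)=1/31: -0.0323 × log₂(0.0323) = 0.1598
  p(2,1)=3/31: -0.0968 × log₂(0.0968) = 0.3261
  p(2,2)=1/31: -0.0323 × log₂(0.0323) = 0.1598
  p(2,3)=3/31: -0.0968 × log₂(0.0968) = 0.3261
  p(3,0)=2/31: -0.0645 × log₂(0.0645) = 0.2551
  p(3,1)=3/31: -0.0968 × log₂(0.0968) = 0.3261
  p(3,2)=1/31: -0.0323 × log₂(0.0323) = 0.1598
  p(3,3)=2/31: -0.0645 × log₂(0.0645) = 0.2551
H(X,Y) = 3.8403 bits


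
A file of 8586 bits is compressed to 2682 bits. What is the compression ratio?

Compression ratio = Original / Compressed
= 8586 / 2682 = 3.20:1


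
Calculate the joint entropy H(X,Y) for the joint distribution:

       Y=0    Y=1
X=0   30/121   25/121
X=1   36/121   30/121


H(X,Y) = -Σ p(x,y) log₂ p(x,y)
  p(0,0)=30/121: -0.2479 × log₂(0.2479) = 0.4988
  p(0,1)=25/121: -0.2066 × log₂(0.2066) = 0.4700
  p(1,0)=36/121: -0.2975 × log₂(0.2975) = 0.5203
  p(1,1)=30/121: -0.2479 × log₂(0.2479) = 0.4988
H(X,Y) = 1.9881 bits


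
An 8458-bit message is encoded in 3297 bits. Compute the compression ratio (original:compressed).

Compression ratio = Original / Compressed
= 8458 / 3297 = 2.57:1


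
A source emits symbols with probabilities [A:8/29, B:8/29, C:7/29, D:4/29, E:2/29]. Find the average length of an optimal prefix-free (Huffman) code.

Huffman tree construction:
Combine smallest probabilities repeatedly
Resulting codes:
  A: 10 (length 2)
  B: 11 (length 2)
  C: 01 (length 2)
  D: 001 (length 3)
  E: 000 (length 3)
Average length = Σ p(s) × length(s) = 2.2069 bits


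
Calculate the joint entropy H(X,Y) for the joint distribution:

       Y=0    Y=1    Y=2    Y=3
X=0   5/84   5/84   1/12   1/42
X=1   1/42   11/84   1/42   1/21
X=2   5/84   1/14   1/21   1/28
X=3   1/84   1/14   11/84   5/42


H(X,Y) = -Σ p(x,y) log₂ p(x,y)
  p(0,0)=5/84: -0.0595 × log₂(0.0595) = 0.2423
  p(0,1)=5/84: -0.0595 × log₂(0.0595) = 0.2423
  p(0,2)=1/12: -0.0833 × log₂(0.0833) = 0.2987
  p(0,3)=1/42: -0.0238 × log₂(0.0238) = 0.1284
  p(1,0)=1/42: -0.0238 × log₂(0.0238) = 0.1284
  p(1,1)=11/84: -0.1310 × log₂(0.1310) = 0.3841
  p(1,2)=1/42: -0.0238 × log₂(0.0238) = 0.1284
  p(1,3)=1/21: -0.0476 × log₂(0.0476) = 0.2092
  p(2,0)=5/84: -0.0595 × log₂(0.0595) = 0.2423
  p(2,1)=1/14: -0.0714 × log₂(0.0714) = 0.2720
  p(2,2)=1/21: -0.0476 × log₂(0.0476) = 0.2092
  p(2,3)=1/28: -0.0357 × log₂(0.0357) = 0.1717
  p(3,0)=1/84: -0.0119 × log₂(0.0119) = 0.0761
  p(3,1)=1/14: -0.0714 × log₂(0.0714) = 0.2720
  p(3,2)=11/84: -0.1310 × log₂(0.1310) = 0.3841
  p(3,3)=5/42: -0.1190 × log₂(0.1190) = 0.3655
H(X,Y) = 3.7544 bits
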